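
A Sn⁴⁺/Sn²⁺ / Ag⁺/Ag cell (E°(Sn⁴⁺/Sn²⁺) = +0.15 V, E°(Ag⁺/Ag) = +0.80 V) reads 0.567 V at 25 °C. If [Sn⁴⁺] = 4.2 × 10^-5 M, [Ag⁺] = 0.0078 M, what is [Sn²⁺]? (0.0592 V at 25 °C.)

From the Nernst equation, log Q = n(E° − E)/0.0592 = 2(0.65 − 0.567)/0.0592 = 2.804, so Q = 637.
With Q = [Sn⁴⁺]/([Sn²⁺]·[Ag⁺]^2) and the known concentrations, [Sn²⁺] in the denominator gives [Sn²⁺] = 0.0011 M.

0.0011 M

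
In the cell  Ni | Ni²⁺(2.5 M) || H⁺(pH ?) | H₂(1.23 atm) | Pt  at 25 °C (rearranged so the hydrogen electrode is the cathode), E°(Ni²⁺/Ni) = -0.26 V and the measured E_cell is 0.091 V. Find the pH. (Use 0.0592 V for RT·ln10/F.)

E°_cell = 0.26 V and n = 2.
log Q = n(E° − E)/0.0592 = 2×(0.26 − 0.091)/0.0592 = 5.709.
With Q = [Ni²⁺]·P(H₂) / [H⁺]^2, solving for [H⁺] gives log[H⁺] = -2.611, so pH = 2.61.

pH = 2.61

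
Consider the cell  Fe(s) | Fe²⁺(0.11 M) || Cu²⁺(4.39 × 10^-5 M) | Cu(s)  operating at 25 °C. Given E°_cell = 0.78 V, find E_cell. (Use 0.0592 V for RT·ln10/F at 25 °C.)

0.679 V

Balancing electrons gives n = 2; the reaction quotient is Q = [Fe²⁺]/[Cu²⁺] = 2510.
At 25 °C, E = E° − (0.0592/n) log Q = 0.78 − (0.0592/2)(3.399) = 0.780 − 0.101 = 0.679 V.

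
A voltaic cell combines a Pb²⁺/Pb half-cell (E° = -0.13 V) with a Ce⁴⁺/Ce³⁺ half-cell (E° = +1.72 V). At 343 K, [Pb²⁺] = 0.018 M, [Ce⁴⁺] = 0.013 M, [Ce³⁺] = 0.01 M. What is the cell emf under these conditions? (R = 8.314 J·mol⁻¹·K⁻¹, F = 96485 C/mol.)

1.92 V

The Ce⁴⁺/Ce³⁺ couple has the higher reduction potential and acts as the cathode, so E°_cell = +1.72 − (-0.13) = 1.85 V.
Balancing electrons gives n = 2; the reaction quotient is Q = [Pb²⁺]·[Ce³⁺]^2/[Ce⁴⁺]^2 = 0.0107.
E = E° − (RT/nF) ln Q = 1.85 − (8.314×343)/(2×96485) × (-4.542) = 1.850 + 0.067 = 1.917 V.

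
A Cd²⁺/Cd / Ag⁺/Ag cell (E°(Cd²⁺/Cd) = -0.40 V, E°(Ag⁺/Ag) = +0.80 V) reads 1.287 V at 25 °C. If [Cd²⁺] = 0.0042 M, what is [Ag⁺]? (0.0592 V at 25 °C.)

1.9 M

From the Nernst equation, log Q = n(E° − E)/0.0592 = 2(1.20 − 1.287)/0.0592 = -2.939, so Q = 0.00115.
With Q = [Cd²⁺]/[Ag⁺]^2 and the known concentrations, [Ag⁺]^2 in the denominator gives [Ag⁺] = 1.9 M.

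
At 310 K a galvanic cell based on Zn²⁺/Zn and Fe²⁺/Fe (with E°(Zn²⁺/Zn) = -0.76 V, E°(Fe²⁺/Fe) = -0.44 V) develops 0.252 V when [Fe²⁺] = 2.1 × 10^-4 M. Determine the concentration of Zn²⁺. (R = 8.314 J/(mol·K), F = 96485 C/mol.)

0.034 M

From the Nernst equation, ln Q = nF(E° − E)/RT = 2×96485×(0.32 − 0.252)/(8.314×310) = 5.091, so Q = 163.
With Q = [Zn²⁺]/[Fe²⁺] and the known concentrations, [Zn²⁺] in the numerator gives [Zn²⁺] = 0.034 M.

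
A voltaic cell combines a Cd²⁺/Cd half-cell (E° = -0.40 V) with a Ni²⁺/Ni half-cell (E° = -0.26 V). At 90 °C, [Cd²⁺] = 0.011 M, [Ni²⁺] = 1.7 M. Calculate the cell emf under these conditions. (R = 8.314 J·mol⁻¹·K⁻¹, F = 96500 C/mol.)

The Ni²⁺/Ni couple has the higher reduction potential and acts as the cathode, so E°_cell = -0.26 − (-0.40) = 0.14 V.
Balancing electrons gives n = 2; the reaction quotient is Q = [Cd²⁺]/[Ni²⁺] = 0.00647.
E = E° − (RT/nF) ln Q = 0.14 − (8.314×363)/(2×96500) × (-5.040) = 0.140 + 0.079 = 0.219 V.

0.219 V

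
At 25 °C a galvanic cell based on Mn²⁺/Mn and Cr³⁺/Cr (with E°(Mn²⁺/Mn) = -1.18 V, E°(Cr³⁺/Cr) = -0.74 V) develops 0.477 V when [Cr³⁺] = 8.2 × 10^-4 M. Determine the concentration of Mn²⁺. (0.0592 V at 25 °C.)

From the Nernst equation, log Q = n(E° − E)/0.0592 = 6(0.44 − 0.477)/0.0592 = -3.750, so Q = 1.78 × 10^-4.
With Q = [Mn²⁺]^3/[Cr³⁺]^2 and the known concentrations, [Mn²⁺]^3 in the numerator gives [Mn²⁺] = 4.9 × 10^-4 M.

4.9 × 10^-4 M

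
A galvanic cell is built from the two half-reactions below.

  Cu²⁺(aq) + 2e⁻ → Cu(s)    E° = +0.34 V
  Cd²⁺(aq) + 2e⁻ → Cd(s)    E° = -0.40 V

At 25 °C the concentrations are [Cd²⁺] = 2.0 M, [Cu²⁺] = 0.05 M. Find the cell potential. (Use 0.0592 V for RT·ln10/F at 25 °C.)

The Cu²⁺/Cu couple has the higher reduction potential and acts as the cathode, so E°_cell = +0.34 − (-0.40) = 0.74 V.
Balancing electrons gives n = 2; the reaction quotient is Q = [Cd²⁺]/[Cu²⁺] = 40.0.
At 25 °C, E = E° − (0.0592/n) log Q = 0.74 − (0.0592/2)(1.602) = 0.740 − 0.047 = 0.693 V.

0.693 V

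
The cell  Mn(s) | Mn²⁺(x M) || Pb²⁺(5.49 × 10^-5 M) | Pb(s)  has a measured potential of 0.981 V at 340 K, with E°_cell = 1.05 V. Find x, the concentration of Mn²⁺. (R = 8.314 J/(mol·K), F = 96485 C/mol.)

From the Nernst equation, ln Q = nF(E° − E)/RT = 2×96485×(1.05 − 0.981)/(8.314×340) = 4.710, so Q = 111.
With Q = [Mn²⁺]/[Pb²⁺] and the known concentrations, [Mn²⁺] in the numerator gives [Mn²⁺] = 0.0061 M.

0.0061 M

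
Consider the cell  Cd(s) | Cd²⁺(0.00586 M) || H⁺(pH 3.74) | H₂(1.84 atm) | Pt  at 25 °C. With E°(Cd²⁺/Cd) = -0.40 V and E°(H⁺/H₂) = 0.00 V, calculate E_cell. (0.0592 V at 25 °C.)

The hydrogen couple is the cathode, so E°_cell = 0.40 V; n = 2.
[H⁺] = 10^(−3.74) = 1.8 × 10^-4 M, and Q = [Cd²⁺]·P(H₂) / [H⁺]^2 = 3.26 × 10^5.
E = E° − (0.0592/2) log Q = 0.40 − (0.0592/2)(5.513) = 0.237 V.

0.24 V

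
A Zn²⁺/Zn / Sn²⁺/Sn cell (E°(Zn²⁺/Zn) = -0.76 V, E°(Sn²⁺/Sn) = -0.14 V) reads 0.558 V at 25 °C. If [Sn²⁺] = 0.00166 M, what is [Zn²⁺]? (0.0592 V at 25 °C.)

From the Nernst equation, log Q = n(E° − E)/0.0592 = 2(0.62 − 0.558)/0.0592 = 2.095, so Q = 124.
With Q = [Zn²⁺]/[Sn²⁺] and the known concentrations, [Zn²⁺] in the numerator gives [Zn²⁺] = 0.21 M.

0.21 M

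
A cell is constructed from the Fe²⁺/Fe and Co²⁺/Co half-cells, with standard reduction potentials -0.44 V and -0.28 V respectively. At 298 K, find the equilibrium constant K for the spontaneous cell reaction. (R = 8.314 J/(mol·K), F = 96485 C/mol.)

E°_cell = -0.28 − (-0.44) = 0.16 V, with n = 2 electrons transferred.
At equilibrium E = 0, so the Nernst equation gives ln K = nFE°/RT = (2)(96485)(0.16)/((8.314)(298)) = 12.46.
K = e^12.46 = 2.6 × 10^5.

2.6 × 10^5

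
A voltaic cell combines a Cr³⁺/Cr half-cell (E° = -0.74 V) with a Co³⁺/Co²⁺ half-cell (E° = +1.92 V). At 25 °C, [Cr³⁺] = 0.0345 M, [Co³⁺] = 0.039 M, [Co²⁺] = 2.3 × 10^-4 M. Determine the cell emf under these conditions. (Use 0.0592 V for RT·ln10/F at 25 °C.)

The Co³⁺/Co²⁺ couple has the higher reduction potential and acts as the cathode, so E°_cell = +1.92 − (-0.74) = 2.66 V.
Balancing electrons gives n = 3; the reaction quotient is Q = [Cr³⁺]·[Co²⁺]^3/[Co³⁺]^3 = 7.08 × 10^-9.
At 25 °C, E = E° − (0.0592/n) log Q = 2.66 − (0.0592/3)(-8.150) = 2.660 + 0.161 = 2.821 V.

2.82 V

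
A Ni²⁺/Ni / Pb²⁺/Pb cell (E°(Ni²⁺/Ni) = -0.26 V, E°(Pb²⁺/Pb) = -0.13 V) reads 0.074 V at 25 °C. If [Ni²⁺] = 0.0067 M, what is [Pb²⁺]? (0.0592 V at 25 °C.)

From the Nernst equation, log Q = n(E° − E)/0.0592 = 2(0.13 − 0.074)/0.0592 = 1.892, so Q = 78.0.
With Q = [Ni²⁺]/[Pb²⁺] and the known concentrations, [Pb²⁺] in the denominator gives [Pb²⁺] = 8.6 × 10^-5 M.

8.6 × 10^-5 M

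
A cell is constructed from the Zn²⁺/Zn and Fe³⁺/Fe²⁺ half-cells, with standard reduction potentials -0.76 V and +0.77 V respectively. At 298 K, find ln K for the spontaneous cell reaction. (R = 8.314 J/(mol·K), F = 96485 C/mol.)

ln K = 119.2

E°_cell = +0.77 − (-0.76) = 1.53 V, with n = 2 electrons transferred.
At equilibrium E = 0, so the Nernst equation gives ln K = nFE°/RT = (2)(96485)(1.53)/((8.314)(298)) = 119.17.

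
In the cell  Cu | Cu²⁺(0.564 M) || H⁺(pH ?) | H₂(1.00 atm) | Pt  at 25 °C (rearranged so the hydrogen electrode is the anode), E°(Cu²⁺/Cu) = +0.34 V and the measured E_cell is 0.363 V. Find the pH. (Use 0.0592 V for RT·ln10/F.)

pH = 0.51

E°_cell = 0.34 V and n = 2.
log Q = n(E° − E)/0.0592 = 2×(0.34 − 0.363)/0.0592 = -0.777.
With Q = [H⁺]^2 / ([Cu²⁺]·P(H₂)), solving for [H⁺] gives log[H⁺] = -0.513, so pH = 0.51.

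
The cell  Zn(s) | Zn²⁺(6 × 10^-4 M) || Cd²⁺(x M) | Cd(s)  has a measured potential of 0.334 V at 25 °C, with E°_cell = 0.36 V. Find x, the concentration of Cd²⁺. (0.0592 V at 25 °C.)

7.9 × 10^-5 M

From the Nernst equation, log Q = n(E° − E)/0.0592 = 2(0.36 − 0.334)/0.0592 = 0.878, so Q = 7.56.
With Q = [Zn²⁺]/[Cd²⁺] and the known concentrations, [Cd²⁺] in the denominator gives [Cd²⁺] = 7.9 × 10^-5 M.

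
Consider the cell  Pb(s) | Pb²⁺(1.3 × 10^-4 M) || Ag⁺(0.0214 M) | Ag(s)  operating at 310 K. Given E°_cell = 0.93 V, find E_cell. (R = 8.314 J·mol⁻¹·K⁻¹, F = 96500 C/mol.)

Balancing electrons gives n = 2; the reaction quotient is Q = [Pb²⁺]/[Ag⁺]^2 = 0.284.
E = E° − (RT/nF) ln Q = 0.93 − (8.314×310)/(2×96500) × (-1.259) = 0.930 + 0.017 = 0.947 V.

0.947 V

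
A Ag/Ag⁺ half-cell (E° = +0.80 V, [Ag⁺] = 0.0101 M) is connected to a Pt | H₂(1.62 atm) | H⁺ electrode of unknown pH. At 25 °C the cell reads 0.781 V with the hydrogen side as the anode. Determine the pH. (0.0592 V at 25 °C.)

pH = 1.57

E°_cell = 0.80 V and n = 2.
log Q = n(E° − E)/0.0592 = 2×(0.80 − 0.781)/0.0592 = 0.642.
With Q = [H⁺]^2 / ([Ag⁺]^2·P(H₂)), solving for [H⁺] gives log[H⁺] = -1.570, so pH = 1.57.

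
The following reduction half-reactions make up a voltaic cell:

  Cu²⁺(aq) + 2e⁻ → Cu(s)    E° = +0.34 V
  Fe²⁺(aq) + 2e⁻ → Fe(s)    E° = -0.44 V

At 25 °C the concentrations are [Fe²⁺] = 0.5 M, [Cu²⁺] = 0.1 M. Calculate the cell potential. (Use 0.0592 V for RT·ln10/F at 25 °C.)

The Cu²⁺/Cu couple has the higher reduction potential and acts as the cathode, so E°_cell = +0.34 − (-0.44) = 0.78 V.
Balancing electrons gives n = 2; the reaction quotient is Q = [Fe²⁺]/[Cu²⁺] = 5.00.
At 25 °C, E = E° − (0.0592/n) log Q = 0.78 − (0.0592/2)(0.699) = 0.780 − 0.021 = 0.759 V.

0.759 V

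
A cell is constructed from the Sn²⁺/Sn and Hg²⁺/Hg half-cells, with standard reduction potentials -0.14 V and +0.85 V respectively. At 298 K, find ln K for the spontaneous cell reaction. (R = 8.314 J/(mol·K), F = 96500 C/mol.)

E°_cell = +0.85 − (-0.14) = 0.99 V, with n = 2 electrons transferred.
At equilibrium E = 0, so the Nernst equation gives ln K = nFE°/RT = (2)(96500)(0.99)/((8.314)(298)) = 77.12.

ln K = 77.1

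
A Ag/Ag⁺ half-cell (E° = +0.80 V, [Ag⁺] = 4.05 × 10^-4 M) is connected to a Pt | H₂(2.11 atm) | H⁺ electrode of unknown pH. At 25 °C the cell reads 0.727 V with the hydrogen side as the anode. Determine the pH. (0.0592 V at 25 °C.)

E°_cell = 0.80 V and n = 2.
log Q = n(E° − E)/0.0592 = 2×(0.80 − 0.727)/0.0592 = 2.466.
With Q = [H⁺]^2 / ([Ag⁺]^2·P(H₂)), solving for [H⁺] gives log[H⁺] = -1.997, so pH = 2.00.

pH = 2.00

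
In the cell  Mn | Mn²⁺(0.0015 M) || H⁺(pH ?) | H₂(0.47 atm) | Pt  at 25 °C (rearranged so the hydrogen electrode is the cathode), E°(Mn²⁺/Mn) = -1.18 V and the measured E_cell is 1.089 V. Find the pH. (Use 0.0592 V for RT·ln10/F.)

E°_cell = 1.18 V and n = 2.
log Q = n(E° − E)/0.0592 = 2×(1.18 − 1.089)/0.0592 = 3.074.
With Q = [Mn²⁺]·P(H₂) / [H⁺]^2, solving for [H⁺] gives log[H⁺] = -3.113, so pH = 3.11.

pH = 3.11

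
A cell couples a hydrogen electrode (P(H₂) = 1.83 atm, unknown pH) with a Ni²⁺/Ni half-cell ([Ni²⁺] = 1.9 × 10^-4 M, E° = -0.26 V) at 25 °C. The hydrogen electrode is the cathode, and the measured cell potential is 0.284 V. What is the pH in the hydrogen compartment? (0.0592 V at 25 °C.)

E°_cell = 0.26 V and n = 2.
log Q = n(E° − E)/0.0592 = 2×(0.26 − 0.284)/0.0592 = -0.811.
With Q = [Ni²⁺]·P(H₂) / [H⁺]^2, solving for [H⁺] gives log[H⁺] = -1.324, so pH = 1.32.

pH = 1.32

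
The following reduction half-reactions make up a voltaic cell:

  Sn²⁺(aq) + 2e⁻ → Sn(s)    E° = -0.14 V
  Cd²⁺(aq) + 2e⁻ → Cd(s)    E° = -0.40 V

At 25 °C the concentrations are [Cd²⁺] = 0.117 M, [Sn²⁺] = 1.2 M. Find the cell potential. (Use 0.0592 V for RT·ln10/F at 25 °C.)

The Sn²⁺/Sn couple has the higher reduction potential and acts as the cathode, so E°_cell = -0.14 − (-0.40) = 0.26 V.
Balancing electrons gives n = 2; the reaction quotient is Q = [Cd²⁺]/[Sn²⁺] = 0.0975.
At 25 °C, E = E° − (0.0592/n) log Q = 0.26 − (0.0592/2)(-1.011) = 0.260 + 0.030 = 0.290 V.

0.290 V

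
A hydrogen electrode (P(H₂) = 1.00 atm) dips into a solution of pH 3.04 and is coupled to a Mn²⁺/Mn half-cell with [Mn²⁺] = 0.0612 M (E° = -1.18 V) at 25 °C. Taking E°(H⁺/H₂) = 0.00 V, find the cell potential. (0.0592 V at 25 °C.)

The hydrogen couple is the cathode, so E°_cell = 1.18 V; n = 2.
[H⁺] = 10^(−3.04) = 9.1 × 10^-4 M, and Q = [Mn²⁺]·P(H₂) / [H⁺]^2 = 7.36 × 10^4.
E = E° − (0.0592/2) log Q = 1.18 − (0.0592/2)(4.867) = 1.036 V.

1.04 V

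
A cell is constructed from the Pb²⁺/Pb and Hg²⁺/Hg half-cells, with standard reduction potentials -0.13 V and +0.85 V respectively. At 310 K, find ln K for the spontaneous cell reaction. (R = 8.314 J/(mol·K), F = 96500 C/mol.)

E°_cell = +0.85 − (-0.13) = 0.98 V, with n = 2 electrons transferred.
At equilibrium E = 0, so the Nernst equation gives ln K = nFE°/RT = (2)(96500)(0.98)/((8.314)(310)) = 73.39.

ln K = 73.4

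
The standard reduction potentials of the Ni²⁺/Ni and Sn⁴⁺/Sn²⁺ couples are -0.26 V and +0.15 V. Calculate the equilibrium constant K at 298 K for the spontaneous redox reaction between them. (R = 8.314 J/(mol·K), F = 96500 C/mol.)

7.4 × 10^13

E°_cell = +0.15 − (-0.26) = 0.41 V, with n = 2 electrons transferred.
At equilibrium E = 0, so the Nernst equation gives ln K = nFE°/RT = (2)(96500)(0.41)/((8.314)(298)) = 31.94.
K = e^31.94 = 7.4 × 10^13.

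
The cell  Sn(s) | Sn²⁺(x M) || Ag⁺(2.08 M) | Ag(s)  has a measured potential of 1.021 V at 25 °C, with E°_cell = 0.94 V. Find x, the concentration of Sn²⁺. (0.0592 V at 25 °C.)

0.0079 M

From the Nernst equation, log Q = n(E° − E)/0.0592 = 2(0.94 − 1.021)/0.0592 = -2.736, so Q = 0.00183.
With Q = [Sn²⁺]/[Ag⁺]^2 and the known concentrations, [Sn²⁺] in the numerator gives [Sn²⁺] = 0.0079 M.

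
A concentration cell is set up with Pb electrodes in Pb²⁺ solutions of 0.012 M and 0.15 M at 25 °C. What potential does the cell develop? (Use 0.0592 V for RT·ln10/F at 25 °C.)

0.032 V

Both half-cells are Pb²⁺/Pb, so E°_cell = 0. The concentrated side is the cathode; the cell reaction moves Pb²⁺ from high to low concentration with n = 2.
Q = [Pb²⁺]_dilute/[Pb²⁺]_conc = 0.012/0.15 = 0.0800.
E = 0 − (0.0592/2) log Q = −(0.0592/2)(-1.097) = 0.0325 V.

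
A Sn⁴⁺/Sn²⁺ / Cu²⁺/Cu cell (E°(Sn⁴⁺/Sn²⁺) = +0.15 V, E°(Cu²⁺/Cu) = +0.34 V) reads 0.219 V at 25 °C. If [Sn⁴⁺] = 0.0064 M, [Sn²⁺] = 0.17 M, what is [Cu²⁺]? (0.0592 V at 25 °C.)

From the Nernst equation, log Q = n(E° − E)/0.0592 = 2(0.19 − 0.219)/0.0592 = -0.980, so Q = 0.105.
With Q = [Sn⁴⁺]/([Sn²⁺]·[Cu²⁺]) and the known concentrations, [Cu²⁺] in the denominator gives [Cu²⁺] = 0.36 M.

0.36 M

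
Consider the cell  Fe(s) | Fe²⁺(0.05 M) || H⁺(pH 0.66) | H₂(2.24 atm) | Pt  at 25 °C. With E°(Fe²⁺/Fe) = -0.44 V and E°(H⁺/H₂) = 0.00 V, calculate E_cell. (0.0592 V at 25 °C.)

The hydrogen couple is the cathode, so E°_cell = 0.44 V; n = 2.
[H⁺] = 10^(−0.66) = 0.22 M, and Q = [Fe²⁺]·P(H₂) / [H⁺]^2 = 2.34.
E = E° − (0.0592/2) log Q = 0.44 − (0.0592/2)(0.369) = 0.429 V.

0.43 V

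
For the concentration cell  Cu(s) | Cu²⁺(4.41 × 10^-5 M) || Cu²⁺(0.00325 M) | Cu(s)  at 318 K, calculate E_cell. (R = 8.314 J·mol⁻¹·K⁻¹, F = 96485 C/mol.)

Both half-cells are Cu²⁺/Cu, so E°_cell = 0. The concentrated side is the cathode; the cell reaction moves Cu²⁺ from high to low concentration with n = 2.
Q = [Cu²⁺]_dilute/[Cu²⁺]_conc = 4.41 × 10^-5/0.00325 = 0.0136.
E = 0 − (RT/nF) ln Q = −((8.314×318)/(2×96485))(-4.300) = 0.0589 V.

0.059 V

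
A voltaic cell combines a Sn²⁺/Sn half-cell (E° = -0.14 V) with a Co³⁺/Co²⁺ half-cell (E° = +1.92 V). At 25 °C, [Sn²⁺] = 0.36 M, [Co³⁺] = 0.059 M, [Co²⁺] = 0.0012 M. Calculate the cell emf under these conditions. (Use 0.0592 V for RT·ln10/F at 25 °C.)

2.17 V

The Co³⁺/Co²⁺ couple has the higher reduction potential and acts as the cathode, so E°_cell = +1.92 − (-0.14) = 2.06 V.
Balancing electrons gives n = 2; the reaction quotient is Q = [Sn²⁺]·[Co²⁺]^2/[Co³⁺]^2 = 1.49 × 10^-4.
At 25 °C, E = E° − (0.0592/n) log Q = 2.06 − (0.0592/2)(-3.827) = 2.060 + 0.113 = 2.173 V.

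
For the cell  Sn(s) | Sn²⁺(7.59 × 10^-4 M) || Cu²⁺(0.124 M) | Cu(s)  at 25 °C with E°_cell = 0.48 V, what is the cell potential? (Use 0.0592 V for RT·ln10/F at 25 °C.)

0.546 V

Balancing electrons gives n = 2; the reaction quotient is Q = [Sn²⁺]/[Cu²⁺] = 0.00612.
At 25 °C, E = E° − (0.0592/n) log Q = 0.48 − (0.0592/2)(-2.213) = 0.480 + 0.066 = 0.546 V.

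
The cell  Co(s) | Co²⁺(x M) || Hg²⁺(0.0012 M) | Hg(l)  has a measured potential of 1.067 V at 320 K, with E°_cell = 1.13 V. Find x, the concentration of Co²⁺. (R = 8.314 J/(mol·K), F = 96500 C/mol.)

0.12 M

From the Nernst equation, ln Q = nF(E° − E)/RT = 2×96500×(1.13 − 1.067)/(8.314×320) = 4.570, so Q = 96.6.
With Q = [Co²⁺]/[Hg²⁺] and the known concentrations, [Co²⁺] in the numerator gives [Co²⁺] = 0.12 M.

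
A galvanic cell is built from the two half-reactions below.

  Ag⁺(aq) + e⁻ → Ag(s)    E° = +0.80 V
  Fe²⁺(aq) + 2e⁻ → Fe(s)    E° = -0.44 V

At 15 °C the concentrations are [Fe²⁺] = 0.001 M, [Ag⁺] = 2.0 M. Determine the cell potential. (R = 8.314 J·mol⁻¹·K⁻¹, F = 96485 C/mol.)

The Ag⁺/Ag couple has the higher reduction potential and acts as the cathode, so E°_cell = +0.80 − (-0.44) = 1.24 V.
Balancing electrons gives n = 2; the reaction quotient is Q = [Fe²⁺]/[Ag⁺]^2 = 2.5 × 10^-4.
E = E° − (RT/nF) ln Q = 1.24 − (8.314×288)/(2×96485) × (-8.294) = 1.240 + 0.103 = 1.343 V.

1.34 V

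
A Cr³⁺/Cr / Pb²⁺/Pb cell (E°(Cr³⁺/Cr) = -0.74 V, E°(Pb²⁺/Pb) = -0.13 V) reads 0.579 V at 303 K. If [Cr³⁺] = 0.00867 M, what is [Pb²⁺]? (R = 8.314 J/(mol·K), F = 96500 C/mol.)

0.0039 M

From the Nernst equation, ln Q = nF(E° − E)/RT = 6×96500×(0.61 − 0.579)/(8.314×303) = 7.125, so Q = 1240.
With Q = [Cr³⁺]^2/[Pb²⁺]^3 and the known concentrations, [Pb²⁺]^3 in the denominator gives [Pb²⁺] = 0.0039 M.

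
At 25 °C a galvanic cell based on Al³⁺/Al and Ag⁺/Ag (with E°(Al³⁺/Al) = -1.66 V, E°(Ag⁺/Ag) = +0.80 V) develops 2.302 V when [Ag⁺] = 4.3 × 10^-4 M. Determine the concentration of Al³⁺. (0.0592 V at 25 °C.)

0.0081 M

From the Nernst equation, log Q = n(E° − E)/0.0592 = 3(2.46 − 2.302)/0.0592 = 8.007, so Q = 1.02 × 10^8.
With Q = [Al³⁺]/[Ag⁺]^3 and the known concentrations, [Al³⁺] in the numerator gives [Al³⁺] = 0.0081 M.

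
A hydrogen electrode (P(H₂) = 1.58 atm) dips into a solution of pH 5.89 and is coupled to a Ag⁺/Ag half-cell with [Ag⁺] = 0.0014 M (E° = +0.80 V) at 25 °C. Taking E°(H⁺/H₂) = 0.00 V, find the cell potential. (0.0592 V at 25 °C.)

0.99 V

The Ag⁺/Ag couple is the cathode, so E°_cell = 0.80 V; n = 2.
[H⁺] = 10^(−5.89) = 1.3 × 10^-6 M, and Q = [H⁺]^2 / ([Ag⁺]^2·P(H₂)) = 5.36 × 10^-7.
E = E° − (0.0592/2) log Q = 0.80 − (0.0592/2)(-6.271) = 0.986 V.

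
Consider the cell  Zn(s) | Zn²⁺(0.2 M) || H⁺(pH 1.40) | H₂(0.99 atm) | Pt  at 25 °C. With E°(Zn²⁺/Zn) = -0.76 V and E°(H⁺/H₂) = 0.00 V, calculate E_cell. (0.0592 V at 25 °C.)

0.70 V

The hydrogen couple is the cathode, so E°_cell = 0.76 V; n = 2.
[H⁺] = 10^(−1.40) = 0.040 M, and Q = [Zn²⁺]·P(H₂) / [H⁺]^2 = 125.
E = E° − (0.0592/2) log Q = 0.76 − (0.0592/2)(2.097) = 0.698 V.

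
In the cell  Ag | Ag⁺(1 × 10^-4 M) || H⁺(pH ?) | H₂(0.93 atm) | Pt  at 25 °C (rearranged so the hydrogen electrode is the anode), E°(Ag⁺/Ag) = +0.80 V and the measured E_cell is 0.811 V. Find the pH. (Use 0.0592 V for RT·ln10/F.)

pH = 4.20

E°_cell = 0.80 V and n = 2.
log Q = n(E° − E)/0.0592 = 2×(0.80 − 0.811)/0.0592 = -0.372.
With Q = [H⁺]^2 / ([Ag⁺]^2·P(H₂)), solving for [H⁺] gives log[H⁺] = -4.202, so pH = 4.20.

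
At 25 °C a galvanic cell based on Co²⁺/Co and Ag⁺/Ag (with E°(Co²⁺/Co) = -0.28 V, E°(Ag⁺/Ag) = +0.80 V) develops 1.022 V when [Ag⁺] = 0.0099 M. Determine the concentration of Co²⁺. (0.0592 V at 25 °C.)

0.0089 M

From the Nernst equation, log Q = n(E° − E)/0.0592 = 2(1.08 − 1.022)/0.0592 = 1.959, so Q = 91.1.
With Q = [Co²⁺]/[Ag⁺]^2 and the known concentrations, [Co²⁺] in the numerator gives [Co²⁺] = 0.0089 M.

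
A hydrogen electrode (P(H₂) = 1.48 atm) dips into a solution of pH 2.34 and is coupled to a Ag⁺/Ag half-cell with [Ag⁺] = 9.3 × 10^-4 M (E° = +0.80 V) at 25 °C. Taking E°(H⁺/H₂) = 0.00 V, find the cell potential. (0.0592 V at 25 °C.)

0.76 V

The Ag⁺/Ag couple is the cathode, so E°_cell = 0.80 V; n = 2.
[H⁺] = 10^(−2.34) = 0.0046 M, and Q = [H⁺]^2 / ([Ag⁺]^2·P(H₂)) = 16.3.
E = E° − (0.0592/2) log Q = 0.80 − (0.0592/2)(1.213) = 0.764 V.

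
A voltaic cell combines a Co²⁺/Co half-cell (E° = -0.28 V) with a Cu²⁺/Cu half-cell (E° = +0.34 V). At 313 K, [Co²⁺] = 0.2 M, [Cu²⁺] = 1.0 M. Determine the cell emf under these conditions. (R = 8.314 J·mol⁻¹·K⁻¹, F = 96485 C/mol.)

The Cu²⁺/Cu couple has the higher reduction potential and acts as the cathode, so E°_cell = +0.34 − (-0.28) = 0.62 V.
Balancing electrons gives n = 2; the reaction quotient is Q = [Co²⁺]/[Cu²⁺] = 0.200.
E = E° − (RT/nF) ln Q = 0.62 − (8.314×313)/(2×96485) × (-1.609) = 0.620 + 0.022 = 0.642 V.

0.642 V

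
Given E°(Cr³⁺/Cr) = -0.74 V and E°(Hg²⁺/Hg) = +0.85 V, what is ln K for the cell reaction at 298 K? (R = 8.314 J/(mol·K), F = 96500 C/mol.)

ln K = 371.6

E°_cell = +0.85 − (-0.74) = 1.59 V, with n = 6 electrons transferred.
At equilibrium E = 0, so the Nernst equation gives ln K = nFE°/RT = (6)(96500)(1.59)/((8.314)(298)) = 371.58.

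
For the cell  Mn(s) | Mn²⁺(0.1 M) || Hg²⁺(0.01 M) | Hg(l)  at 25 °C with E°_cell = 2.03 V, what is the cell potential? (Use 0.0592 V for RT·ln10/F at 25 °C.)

Balancing electrons gives n = 2; the reaction quotient is Q = [Mn²⁺]/[Hg²⁺] = 10.0.
At 25 °C, E = E° − (0.0592/n) log Q = 2.03 − (0.0592/2)(1.000) = 2.030 − 0.030 = 2.000 V.

2.00 V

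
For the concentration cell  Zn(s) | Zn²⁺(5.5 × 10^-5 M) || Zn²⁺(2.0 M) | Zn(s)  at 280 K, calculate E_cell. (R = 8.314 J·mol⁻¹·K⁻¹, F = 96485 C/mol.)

Both half-cells are Zn²⁺/Zn, so E°_cell = 0. The concentrated side is the cathode; the cell reaction moves Zn²⁺ from high to low concentration with n = 2.
Q = [Zn²⁺]_dilute/[Zn²⁺]_conc = 5.5 × 10^-5/2.0 = 2.75 × 10^-5.
E = 0 − (RT/nF) ln Q = −((8.314×280)/(2×96485))(-10.501) = 0.1267 V.

0.13 V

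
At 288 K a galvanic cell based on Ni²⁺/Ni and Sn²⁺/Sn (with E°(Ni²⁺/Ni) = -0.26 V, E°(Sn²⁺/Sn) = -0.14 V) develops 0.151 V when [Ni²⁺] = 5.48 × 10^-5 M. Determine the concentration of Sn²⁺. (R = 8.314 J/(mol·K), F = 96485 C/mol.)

6.7 × 10^-4 M

From the Nernst equation, ln Q = nF(E° − E)/RT = 2×96485×(0.12 − 0.151)/(8.314×288) = -2.498, so Q = 0.0822.
With Q = [Ni²⁺]/[Sn²⁺] and the known concentrations, [Sn²⁺] in the denominator gives [Sn²⁺] = 6.7 × 10^-4 M.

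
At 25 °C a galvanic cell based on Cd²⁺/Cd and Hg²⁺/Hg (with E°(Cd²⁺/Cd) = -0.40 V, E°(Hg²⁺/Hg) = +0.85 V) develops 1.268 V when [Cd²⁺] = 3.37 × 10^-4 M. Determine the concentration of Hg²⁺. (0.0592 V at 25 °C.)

From the Nernst equation, log Q = n(E° − E)/0.0592 = 2(1.25 − 1.268)/0.0592 = -0.608, so Q = 0.247.
With Q = [Cd²⁺]/[Hg²⁺] and the known concentrations, [Hg²⁺] in the denominator gives [Hg²⁺] = 0.0014 M.

0.0014 M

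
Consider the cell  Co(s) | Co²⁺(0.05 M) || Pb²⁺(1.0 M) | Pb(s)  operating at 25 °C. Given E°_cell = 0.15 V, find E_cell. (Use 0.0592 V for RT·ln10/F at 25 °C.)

Balancing electrons gives n = 2; the reaction quotient is Q = [Co²⁺]/[Pb²⁺] = 0.0500.
At 25 °C, E = E° − (0.0592/n) log Q = 0.15 − (0.0592/2)(-1.301) = 0.150 + 0.039 = 0.189 V.

0.189 V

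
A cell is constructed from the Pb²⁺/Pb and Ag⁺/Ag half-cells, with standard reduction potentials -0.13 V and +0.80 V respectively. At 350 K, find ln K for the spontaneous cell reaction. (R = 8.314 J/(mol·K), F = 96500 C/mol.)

ln K = 61.7

E°_cell = +0.80 − (-0.13) = 0.93 V, with n = 2 electrons transferred.
At equilibrium E = 0, so the Nernst equation gives ln K = nFE°/RT = (2)(96500)(0.93)/((8.314)(350)) = 61.68.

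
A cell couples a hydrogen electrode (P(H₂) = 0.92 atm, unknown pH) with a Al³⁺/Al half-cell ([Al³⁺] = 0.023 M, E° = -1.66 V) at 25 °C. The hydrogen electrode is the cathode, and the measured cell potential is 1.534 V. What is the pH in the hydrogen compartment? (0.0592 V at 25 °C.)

pH = 2.69

E°_cell = 1.66 V and n = 6.
log Q = n(E° − E)/0.0592 = 6×(1.66 − 1.534)/0.0592 = 12.770.
With Q = [Al³⁺]^2·P(H₂)^3 / [H⁺]^6, solving for [H⁺] gives log[H⁺] = -2.693, so pH = 2.69.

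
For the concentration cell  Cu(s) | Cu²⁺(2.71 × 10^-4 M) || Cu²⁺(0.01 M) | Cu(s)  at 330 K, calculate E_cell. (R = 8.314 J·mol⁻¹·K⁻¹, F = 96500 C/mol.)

Both half-cells are Cu²⁺/Cu, so E°_cell = 0. The concentrated side is the cathode; the cell reaction moves Cu²⁺ from high to low concentration with n = 2.
Q = [Cu²⁺]_dilute/[Cu²⁺]_conc = 2.71 × 10^-4/0.01 = 0.0271.
E = 0 − (RT/nF) ln Q = −((8.314×330)/(2×96500))(-3.608) = 0.0513 V.

0.051 V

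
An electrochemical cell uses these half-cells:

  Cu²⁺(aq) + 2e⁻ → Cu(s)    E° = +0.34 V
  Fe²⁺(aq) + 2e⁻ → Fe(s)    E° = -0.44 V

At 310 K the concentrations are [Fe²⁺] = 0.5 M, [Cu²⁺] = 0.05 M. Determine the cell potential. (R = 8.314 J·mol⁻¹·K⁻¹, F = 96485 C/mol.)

The Cu²⁺/Cu couple has the higher reduction potential and acts as the cathode, so E°_cell = +0.34 − (-0.44) = 0.78 V.
Balancing electrons gives n = 2; the reaction quotient is Q = [Fe²⁺]/[Cu²⁺] = 10.0.
E = E° − (RT/nF) ln Q = 0.78 − (8.314×310)/(2×96485) × (2.303) = 0.780 − 0.031 = 0.749 V.

0.749 V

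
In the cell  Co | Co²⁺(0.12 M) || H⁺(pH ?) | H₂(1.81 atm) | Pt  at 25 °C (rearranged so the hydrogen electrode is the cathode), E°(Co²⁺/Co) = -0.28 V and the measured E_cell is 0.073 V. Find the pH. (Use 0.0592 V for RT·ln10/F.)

E°_cell = 0.28 V and n = 2.
log Q = n(E° − E)/0.0592 = 2×(0.28 − 0.073)/0.0592 = 6.993.
With Q = [Co²⁺]·P(H₂) / [H⁺]^2, solving for [H⁺] gives log[H⁺] = -3.828, so pH = 3.83.

pH = 3.83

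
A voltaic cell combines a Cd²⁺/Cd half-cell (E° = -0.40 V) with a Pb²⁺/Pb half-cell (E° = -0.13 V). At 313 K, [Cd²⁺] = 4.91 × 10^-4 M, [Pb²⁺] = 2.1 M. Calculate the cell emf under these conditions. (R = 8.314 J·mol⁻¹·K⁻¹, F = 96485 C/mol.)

The Pb²⁺/Pb couple has the higher reduction potential and acts as the cathode, so E°_cell = -0.13 − (-0.40) = 0.27 V.
Balancing electrons gives n = 2; the reaction quotient is Q = [Cd²⁺]/[Pb²⁺] = 2.34 × 10^-4.
E = E° − (RT/nF) ln Q = 0.27 − (8.314×313)/(2×96485) × (-8.361) = 0.270 + 0.113 = 0.383 V.

0.383 V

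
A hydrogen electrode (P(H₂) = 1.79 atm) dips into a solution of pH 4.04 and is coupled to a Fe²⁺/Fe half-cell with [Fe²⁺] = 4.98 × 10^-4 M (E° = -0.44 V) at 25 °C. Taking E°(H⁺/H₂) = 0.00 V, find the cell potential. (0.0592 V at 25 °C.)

0.29 V

The hydrogen couple is the cathode, so E°_cell = 0.44 V; n = 2.
[H⁺] = 10^(−4.04) = 9.1 × 10^-5 M, and Q = [Fe²⁺]·P(H₂) / [H⁺]^2 = 1.07 × 10^5.
E = E° − (0.0592/2) log Q = 0.44 − (0.0592/2)(5.030) = 0.291 V.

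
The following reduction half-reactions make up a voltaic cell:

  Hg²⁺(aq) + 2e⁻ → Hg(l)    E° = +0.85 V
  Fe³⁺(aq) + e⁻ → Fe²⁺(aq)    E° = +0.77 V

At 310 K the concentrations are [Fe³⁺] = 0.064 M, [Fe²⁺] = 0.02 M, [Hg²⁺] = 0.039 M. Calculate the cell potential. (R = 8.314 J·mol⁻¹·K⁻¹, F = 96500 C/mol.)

0.006 V

The Hg²⁺/Hg couple has the higher reduction potential and acts as the cathode, so E°_cell = +0.85 − (+0.77) = 0.08 V.
Balancing electrons gives n = 2; the reaction quotient is Q = [Fe³⁺]^2/([Fe²⁺]^2·[Hg²⁺]) = 263.
E = E° − (RT/nF) ln Q = 0.08 − (8.314×310)/(2×96500) × (5.570) = 0.080 − 0.074 = 0.006 V.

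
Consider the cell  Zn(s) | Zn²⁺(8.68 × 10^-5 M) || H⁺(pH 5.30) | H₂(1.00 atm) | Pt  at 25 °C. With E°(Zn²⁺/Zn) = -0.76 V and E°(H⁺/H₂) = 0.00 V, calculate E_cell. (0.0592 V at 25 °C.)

0.57 V

The hydrogen couple is the cathode, so E°_cell = 0.76 V; n = 2.
[H⁺] = 10^(−5.30) = 5 × 10^-6 M, and Q = [Zn²⁺]·P(H₂) / [H⁺]^2 = 3.46 × 10^6.
E = E° − (0.0592/2) log Q = 0.76 − (0.0592/2)(6.539) = 0.566 V.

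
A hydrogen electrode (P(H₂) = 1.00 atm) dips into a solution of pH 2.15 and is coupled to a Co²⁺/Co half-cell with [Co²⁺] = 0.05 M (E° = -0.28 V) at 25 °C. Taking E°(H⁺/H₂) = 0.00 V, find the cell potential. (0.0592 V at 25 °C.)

The hydrogen couple is the cathode, so E°_cell = 0.28 V; n = 2.
[H⁺] = 10^(−2.15) = 0.0071 M, and Q = [Co²⁺]·P(H₂) / [H⁺]^2 = 998.
E = E° − (0.0592/2) log Q = 0.28 − (0.0592/2)(2.999) = 0.191 V.

0.19 V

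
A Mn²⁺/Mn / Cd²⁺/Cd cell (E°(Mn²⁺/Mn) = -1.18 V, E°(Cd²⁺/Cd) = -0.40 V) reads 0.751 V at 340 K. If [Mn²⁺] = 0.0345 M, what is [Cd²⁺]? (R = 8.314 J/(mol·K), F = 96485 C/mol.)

From the Nernst equation, ln Q = nF(E° − E)/RT = 2×96485×(0.78 − 0.751)/(8.314×340) = 1.980, so Q = 7.24.
With Q = [Mn²⁺]/[Cd²⁺] and the known concentrations, [Cd²⁺] in the denominator gives [Cd²⁺] = 0.0048 M.

0.0048 M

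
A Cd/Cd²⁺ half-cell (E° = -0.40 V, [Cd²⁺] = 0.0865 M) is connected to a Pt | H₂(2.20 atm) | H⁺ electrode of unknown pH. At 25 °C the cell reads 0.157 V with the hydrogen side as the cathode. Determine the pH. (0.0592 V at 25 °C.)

pH = 4.47

E°_cell = 0.40 V and n = 2.
log Q = n(E° − E)/0.0592 = 2×(0.40 − 0.157)/0.0592 = 8.209.
With Q = [Cd²⁺]·P(H₂) / [H⁺]^2, solving for [H⁺] gives log[H⁺] = -4.465, so pH = 4.47.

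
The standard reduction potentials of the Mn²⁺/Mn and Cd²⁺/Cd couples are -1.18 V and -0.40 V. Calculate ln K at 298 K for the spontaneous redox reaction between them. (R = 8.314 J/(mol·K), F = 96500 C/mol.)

E°_cell = -0.40 − (-1.18) = 0.78 V, with n = 2 electrons transferred.
At equilibrium E = 0, so the Nernst equation gives ln K = nFE°/RT = (2)(96500)(0.78)/((8.314)(298)) = 60.76.

ln K = 60.8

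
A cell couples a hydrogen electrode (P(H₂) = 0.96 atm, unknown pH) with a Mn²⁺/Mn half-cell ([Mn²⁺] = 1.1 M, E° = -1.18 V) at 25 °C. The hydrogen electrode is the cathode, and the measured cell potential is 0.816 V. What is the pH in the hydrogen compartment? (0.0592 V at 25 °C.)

E°_cell = 1.18 V and n = 2.
log Q = n(E° − E)/0.0592 = 2×(1.18 − 0.816)/0.0592 = 12.297.
With Q = [Mn²⁺]·P(H₂) / [H⁺]^2, solving for [H⁺] gives log[H⁺] = -6.137, so pH = 6.14.

pH = 6.14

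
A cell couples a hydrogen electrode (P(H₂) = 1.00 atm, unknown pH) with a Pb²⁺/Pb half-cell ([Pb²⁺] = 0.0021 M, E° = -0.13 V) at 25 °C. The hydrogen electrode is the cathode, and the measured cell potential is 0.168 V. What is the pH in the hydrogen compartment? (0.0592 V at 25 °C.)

E°_cell = 0.13 V and n = 2.
log Q = n(E° − E)/0.0592 = 2×(0.13 − 0.168)/0.0592 = -1.284.
With Q = [Pb²⁺]·P(H₂) / [H⁺]^2, solving for [H⁺] gives log[H⁺] = -0.697, so pH = 0.70.

pH = 0.70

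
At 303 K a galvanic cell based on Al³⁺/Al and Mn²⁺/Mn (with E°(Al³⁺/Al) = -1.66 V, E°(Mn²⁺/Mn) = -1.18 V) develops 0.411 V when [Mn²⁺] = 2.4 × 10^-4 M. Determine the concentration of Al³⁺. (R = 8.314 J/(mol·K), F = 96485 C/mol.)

From the Nernst equation, ln Q = nF(E° − E)/RT = 6×96485×(0.48 − 0.411)/(8.314×303) = 15.857, so Q = 7.7 × 10^6.
With Q = [Al³⁺]^2/[Mn²⁺]^3 and the known concentrations, [Al³⁺]^2 in the numerator gives [Al³⁺] = 0.01 M.

0.01 M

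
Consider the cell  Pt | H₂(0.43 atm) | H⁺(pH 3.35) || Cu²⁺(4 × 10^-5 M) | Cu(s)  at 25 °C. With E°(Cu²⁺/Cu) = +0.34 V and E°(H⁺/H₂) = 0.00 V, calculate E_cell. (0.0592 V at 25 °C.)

0.40 V

The Cu²⁺/Cu couple is the cathode, so E°_cell = 0.34 V; n = 2.
[H⁺] = 10^(−3.35) = 4.5 × 10^-4 M, and Q = [H⁺]^2 / ([Cu²⁺]·P(H₂)) = 0.0116.
E = E° − (0.0592/2) log Q = 0.34 − (0.0592/2)(-1.936) = 0.397 V.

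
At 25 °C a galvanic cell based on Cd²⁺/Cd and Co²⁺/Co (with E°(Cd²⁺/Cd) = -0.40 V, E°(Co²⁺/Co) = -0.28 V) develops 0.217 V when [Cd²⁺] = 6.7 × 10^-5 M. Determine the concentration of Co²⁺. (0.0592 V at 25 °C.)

0.13 M

From the Nernst equation, log Q = n(E° − E)/0.0592 = 2(0.12 − 0.217)/0.0592 = -3.277, so Q = 5.28 × 10^-4.
With Q = [Cd²⁺]/[Co²⁺] and the known concentrations, [Co²⁺] in the denominator gives [Co²⁺] = 0.13 M.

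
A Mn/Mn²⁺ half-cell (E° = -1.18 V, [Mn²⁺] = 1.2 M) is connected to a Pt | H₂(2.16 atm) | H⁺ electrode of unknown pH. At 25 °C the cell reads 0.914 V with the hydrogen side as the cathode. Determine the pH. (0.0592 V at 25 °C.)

pH = 4.29

E°_cell = 1.18 V and n = 2.
log Q = n(E° − E)/0.0592 = 2×(1.18 − 0.914)/0.0592 = 8.986.
With Q = [Mn²⁺]·P(H₂) / [H⁺]^2, solving for [H⁺] gives log[H⁺] = -4.286, so pH = 4.29.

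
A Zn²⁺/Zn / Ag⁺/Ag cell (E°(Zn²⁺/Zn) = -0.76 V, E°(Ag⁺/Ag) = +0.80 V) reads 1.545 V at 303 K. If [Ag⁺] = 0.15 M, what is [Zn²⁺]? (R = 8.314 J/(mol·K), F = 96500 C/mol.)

From the Nernst equation, ln Q = nF(E° − E)/RT = 2×96500×(1.56 − 1.545)/(8.314×303) = 1.149, so Q = 3.16.
With Q = [Zn²⁺]/[Ag⁺]^2 and the known concentrations, [Zn²⁺] in the numerator gives [Zn²⁺] = 0.071 M.

0.071 M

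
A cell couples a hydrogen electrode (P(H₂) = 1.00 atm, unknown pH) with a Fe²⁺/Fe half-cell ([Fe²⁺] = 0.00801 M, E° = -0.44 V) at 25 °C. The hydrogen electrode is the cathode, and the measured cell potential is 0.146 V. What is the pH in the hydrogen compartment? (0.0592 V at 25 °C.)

pH = 6.01

E°_cell = 0.44 V and n = 2.
log Q = n(E° − E)/0.0592 = 2×(0.44 − 0.146)/0.0592 = 9.932.
With Q = [Fe²⁺]·P(H₂) / [H⁺]^2, solving for [H⁺] gives log[H⁺] = -6.014, so pH = 6.01.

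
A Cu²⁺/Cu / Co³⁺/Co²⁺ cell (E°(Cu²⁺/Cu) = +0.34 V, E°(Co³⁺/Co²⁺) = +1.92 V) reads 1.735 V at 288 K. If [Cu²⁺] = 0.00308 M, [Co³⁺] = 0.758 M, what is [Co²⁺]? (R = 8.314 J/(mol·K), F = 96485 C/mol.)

From the Nernst equation, ln Q = nF(E° − E)/RT = 2×96485×(1.58 − 1.735)/(8.314×288) = -12.492, so Q = 3.76 × 10^-6.
With Q = [Cu²⁺]·[Co²⁺]^2/[Co³⁺]^2 and the known concentrations, [Co²⁺]^2 in the numerator gives [Co²⁺] = 0.026 M.

0.026 M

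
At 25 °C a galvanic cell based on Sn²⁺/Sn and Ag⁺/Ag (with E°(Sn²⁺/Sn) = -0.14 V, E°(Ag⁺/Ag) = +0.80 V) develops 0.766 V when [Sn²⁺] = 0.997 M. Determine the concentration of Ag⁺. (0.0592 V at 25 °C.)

0.0011 M

From the Nernst equation, log Q = n(E° − E)/0.0592 = 2(0.94 − 0.766)/0.0592 = 5.878, so Q = 7.56 × 10^5.
With Q = [Sn²⁺]/[Ag⁺]^2 and the known concentrations, [Ag⁺]^2 in the denominator gives [Ag⁺] = 0.0011 M.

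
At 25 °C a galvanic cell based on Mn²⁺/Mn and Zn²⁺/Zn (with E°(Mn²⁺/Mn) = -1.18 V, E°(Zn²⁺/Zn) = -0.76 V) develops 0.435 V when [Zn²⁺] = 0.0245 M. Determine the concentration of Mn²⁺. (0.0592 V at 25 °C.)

0.0076 M

From the Nernst equation, log Q = n(E° − E)/0.0592 = 2(0.42 − 0.435)/0.0592 = -0.507, so Q = 0.311.
With Q = [Mn²⁺]/[Zn²⁺] and the known concentrations, [Mn²⁺] in the numerator gives [Mn²⁺] = 0.0076 M.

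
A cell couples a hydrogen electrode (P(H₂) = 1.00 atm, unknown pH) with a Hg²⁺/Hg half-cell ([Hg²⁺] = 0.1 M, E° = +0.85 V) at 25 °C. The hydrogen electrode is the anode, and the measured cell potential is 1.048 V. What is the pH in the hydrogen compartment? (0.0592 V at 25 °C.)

E°_cell = 0.85 V and n = 2.
log Q = n(E° − E)/0.0592 = 2×(0.85 − 1.048)/0.0592 = -6.689.
With Q = [H⁺]^2 / ([Hg²⁺]·P(H₂)), solving for [H⁺] gives log[H⁺] = -3.845, so pH = 3.84.

pH = 3.84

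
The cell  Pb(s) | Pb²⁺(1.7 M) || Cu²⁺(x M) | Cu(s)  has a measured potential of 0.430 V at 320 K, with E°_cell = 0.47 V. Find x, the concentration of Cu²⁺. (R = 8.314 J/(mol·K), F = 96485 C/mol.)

From the Nernst equation, ln Q = nF(E° − E)/RT = 2×96485×(0.47 − 0.430)/(8.314×320) = 2.901, so Q = 18.2.
With Q = [Pb²⁺]/[Cu²⁺] and the known concentrations, [Cu²⁺] in the denominator gives [Cu²⁺] = 0.093 M.

0.093 M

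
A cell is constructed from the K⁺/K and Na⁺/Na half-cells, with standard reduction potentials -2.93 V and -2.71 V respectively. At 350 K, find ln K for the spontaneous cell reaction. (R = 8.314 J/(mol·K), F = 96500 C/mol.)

E°_cell = -2.71 − (-2.93) = 0.22 V, with n = 1 electron transferred.
At equilibrium E = 0, so the Nernst equation gives ln K = nFE°/RT = (1)(96500)(0.22)/((8.314)(350)) = 7.30.

ln K = 7.3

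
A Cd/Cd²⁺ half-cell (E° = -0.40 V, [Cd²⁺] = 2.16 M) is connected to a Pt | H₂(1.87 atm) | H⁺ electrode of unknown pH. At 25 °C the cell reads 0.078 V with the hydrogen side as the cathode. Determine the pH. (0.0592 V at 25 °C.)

E°_cell = 0.40 V and n = 2.
log Q = n(E° − E)/0.0592 = 2×(0.40 − 0.078)/0.0592 = 10.878.
With Q = [Cd²⁺]·P(H₂) / [H⁺]^2, solving for [H⁺] gives log[H⁺] = -5.136, so pH = 5.14.

pH = 5.14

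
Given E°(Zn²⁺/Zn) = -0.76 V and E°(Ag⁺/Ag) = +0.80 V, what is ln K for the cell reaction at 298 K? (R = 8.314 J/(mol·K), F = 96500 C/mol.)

ln K = 121.5

E°_cell = +0.80 − (-0.76) = 1.56 V, with n = 2 electrons transferred.
At equilibrium E = 0, so the Nernst equation gives ln K = nFE°/RT = (2)(96500)(1.56)/((8.314)(298)) = 121.52.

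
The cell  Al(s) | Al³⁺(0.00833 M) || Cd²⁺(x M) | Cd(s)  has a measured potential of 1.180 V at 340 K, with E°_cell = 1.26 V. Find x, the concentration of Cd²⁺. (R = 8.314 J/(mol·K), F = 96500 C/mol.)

From the Nernst equation, ln Q = nF(E° − E)/RT = 6×96500×(1.26 − 1.180)/(8.314×340) = 16.386, so Q = 1.31 × 10^7.
With Q = [Al³⁺]^2/[Cd²⁺]^3 and the known concentrations, [Cd²⁺]^3 in the denominator gives [Cd²⁺] = 1.7 × 10^-4 M.

1.7 × 10^-4 M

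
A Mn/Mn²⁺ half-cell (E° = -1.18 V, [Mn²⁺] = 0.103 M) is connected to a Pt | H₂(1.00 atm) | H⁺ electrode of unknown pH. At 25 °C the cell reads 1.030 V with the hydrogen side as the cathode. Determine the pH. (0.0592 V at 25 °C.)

E°_cell = 1.18 V and n = 2.
log Q = n(E° − E)/0.0592 = 2×(1.18 − 1.030)/0.0592 = 5.068.
With Q = [Mn²⁺]·P(H₂) / [H⁺]^2, solving for [H⁺] gives log[H⁺] = -3.027, so pH = 3.03.

pH = 3.03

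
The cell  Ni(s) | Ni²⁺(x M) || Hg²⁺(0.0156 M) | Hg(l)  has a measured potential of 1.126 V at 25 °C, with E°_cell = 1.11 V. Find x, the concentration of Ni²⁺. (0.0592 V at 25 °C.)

0.0045 M

From the Nernst equation, log Q = n(E° − E)/0.0592 = 2(1.11 − 1.126)/0.0592 = -0.541, so Q = 0.288.
With Q = [Ni²⁺]/[Hg²⁺] and the known concentrations, [Ni²⁺] in the numerator gives [Ni²⁺] = 0.0045 M.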